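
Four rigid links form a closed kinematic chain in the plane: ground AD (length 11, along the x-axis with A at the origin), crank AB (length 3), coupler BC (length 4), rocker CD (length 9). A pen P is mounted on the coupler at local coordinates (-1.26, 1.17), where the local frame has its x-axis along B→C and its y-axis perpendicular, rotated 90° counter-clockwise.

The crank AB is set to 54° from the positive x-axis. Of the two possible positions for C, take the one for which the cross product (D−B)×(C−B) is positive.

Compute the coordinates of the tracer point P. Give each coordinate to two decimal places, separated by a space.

0.08 2.06

A=(0,0), D=(11.00,0)
B = A + 3.00·(cos54°, sin54°) = (1.7634, 2.4271)
|BD| = 9.5502
circle(B,4.00) ∩ circle(D,9.00): a=1.3720, h=3.7573
  candidates: C₊=(4.0452,5.7123) cross=35.883; C₋=(2.1355,-1.5556) cross=-35.883
  mode + wants cross > 0 → take C=(4.0452,5.7123) (cross=35.883)
ex = (C−B)/|BC| = (0.5705,0.8213); ey = (-0.8213,0.5705)
P = B + -1.26·ex + 1.17·ey = (0.0836,2.0596)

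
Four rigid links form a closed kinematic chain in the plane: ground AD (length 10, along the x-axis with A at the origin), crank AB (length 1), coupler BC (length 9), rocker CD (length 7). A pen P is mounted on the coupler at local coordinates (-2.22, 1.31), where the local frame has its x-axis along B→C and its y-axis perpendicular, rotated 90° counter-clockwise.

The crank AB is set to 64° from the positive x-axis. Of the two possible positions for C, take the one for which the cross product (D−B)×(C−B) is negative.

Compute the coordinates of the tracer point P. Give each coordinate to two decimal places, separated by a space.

-0.01 3.44

A=(0,0), D=(10.00,0)
B = A + 1.00·(cos64°, sin64°) = (0.4384, 0.8988)
|BD| = 9.6038
circle(B,9.00) ∩ circle(D,7.00): a=6.4679, h=6.2583
  candidates: C₊=(7.4636,6.5243) cross=60.103; C₋=(6.2922,-5.9373) cross=-60.103
  mode - wants cross < 0 → take C=(6.2922,-5.9373) (cross=-60.103)
ex = (C−B)/|BC| = (0.6504,-0.7596); ey = (0.7596,0.6504)
P = B + -2.22·ex + 1.31·ey = (-0.0105,3.4371)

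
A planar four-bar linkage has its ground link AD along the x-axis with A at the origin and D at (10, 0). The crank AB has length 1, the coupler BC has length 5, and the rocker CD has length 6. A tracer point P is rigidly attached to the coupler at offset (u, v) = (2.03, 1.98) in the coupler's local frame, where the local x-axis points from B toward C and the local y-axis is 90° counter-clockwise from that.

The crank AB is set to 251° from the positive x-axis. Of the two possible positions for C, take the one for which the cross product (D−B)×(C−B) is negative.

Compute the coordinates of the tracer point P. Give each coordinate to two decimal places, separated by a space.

A=(0,0), D=(10.00,0)
B = A + 1.00·(cos251°, sin251°) = (-0.3256, -0.9455)
|BD| = 10.3688
circle(B,5.00) ∩ circle(D,6.00): a=4.6539, h=1.8278
  candidates: C₊=(4.1423,1.2990) cross=18.952; C₋=(4.4757,-2.3413) cross=-18.952
  mode - wants cross < 0 → take C=(4.4757,-2.3413) (cross=-18.952)
ex = (C−B)/|BC| = (0.9602,-0.2792); ey = (0.2792,0.9602)
P = B + 2.03·ex + 1.98·ey = (2.1765,0.3891)

2.18 0.39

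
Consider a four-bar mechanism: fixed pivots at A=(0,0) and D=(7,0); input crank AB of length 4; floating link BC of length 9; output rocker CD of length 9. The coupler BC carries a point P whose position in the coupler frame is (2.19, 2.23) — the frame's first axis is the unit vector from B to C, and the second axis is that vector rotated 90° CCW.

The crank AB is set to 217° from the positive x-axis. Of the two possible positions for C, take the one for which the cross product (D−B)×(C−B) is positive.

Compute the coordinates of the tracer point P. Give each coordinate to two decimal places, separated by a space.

-4.43 0.47

A=(0,0), D=(7.00,0)
B = A + 4.00·(cos217°, sin217°) = (-3.1945, -2.4073)
|BD| = 10.4749
circle(B,9.00) ∩ circle(D,9.00): a=5.2375, h=7.3191
  candidates: C₊=(0.2207,5.9196) cross=76.667; C₋=(3.5847,-8.3268) cross=-76.667
  mode + wants cross > 0 → take C=(0.2207,5.9196) (cross=76.667)
ex = (C−B)/|BC| = (0.3795,0.9252); ey = (-0.9252,0.3795)
P = B + 2.19·ex + 2.23·ey = (-4.4267,0.4652)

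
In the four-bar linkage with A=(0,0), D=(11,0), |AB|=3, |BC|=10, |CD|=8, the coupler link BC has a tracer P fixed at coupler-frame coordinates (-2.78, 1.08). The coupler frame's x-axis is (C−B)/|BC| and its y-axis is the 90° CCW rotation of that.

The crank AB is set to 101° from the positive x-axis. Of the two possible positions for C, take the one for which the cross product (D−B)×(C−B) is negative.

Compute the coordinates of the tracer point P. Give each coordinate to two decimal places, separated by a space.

-1.24 5.85

A=(0,0), D=(11.00,0)
B = A + 3.00·(cos101°, sin101°) = (-0.5724, 2.9449)
|BD| = 11.9412
circle(B,10.00) ∩ circle(D,8.00): a=7.4780, h=6.6392
  candidates: C₊=(8.3119,7.5349) cross=79.281; C₋=(5.0373,-5.3335) cross=-79.281
  mode - wants cross < 0 → take C=(5.0373,-5.3335) (cross=-79.281)
ex = (C−B)/|BC| = (0.5610,-0.8278); ey = (0.8278,0.5610)
P = B + -2.78·ex + 1.08·ey = (-1.2379,5.8521)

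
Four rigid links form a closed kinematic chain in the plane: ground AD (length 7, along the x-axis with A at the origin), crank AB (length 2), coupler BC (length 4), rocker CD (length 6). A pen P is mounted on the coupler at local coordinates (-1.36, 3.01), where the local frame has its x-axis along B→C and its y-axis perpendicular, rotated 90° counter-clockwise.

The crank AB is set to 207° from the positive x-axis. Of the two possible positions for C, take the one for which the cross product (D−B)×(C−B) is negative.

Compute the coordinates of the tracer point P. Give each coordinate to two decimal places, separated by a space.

A=(0,0), D=(7.00,0)
B = A + 2.00·(cos207°, sin207°) = (-1.7820, -0.9080)
|BD| = 8.8288
circle(B,4.00) ∩ circle(D,6.00): a=3.2818, h=2.2869
  candidates: C₊=(1.2472,1.7043) cross=20.191; C₋=(1.7175,-2.8453) cross=-20.191
  mode - wants cross < 0 → take C=(1.7175,-2.8453) (cross=-20.191)
ex = (C−B)/|BC| = (0.8749,-0.4843); ey = (0.4843,0.8749)
P = B + -1.36·ex + 3.01·ey = (-1.5140,2.3841)

-1.51 2.38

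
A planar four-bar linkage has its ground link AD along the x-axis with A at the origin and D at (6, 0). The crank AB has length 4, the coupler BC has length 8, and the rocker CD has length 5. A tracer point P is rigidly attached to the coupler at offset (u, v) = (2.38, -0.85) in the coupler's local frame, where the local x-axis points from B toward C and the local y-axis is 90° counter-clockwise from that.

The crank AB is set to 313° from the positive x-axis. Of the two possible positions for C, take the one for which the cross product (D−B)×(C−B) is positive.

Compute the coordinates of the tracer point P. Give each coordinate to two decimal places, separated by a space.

4.14 -0.83

A=(0,0), D=(6.00,0)
B = A + 4.00·(cos313°, sin313°) = (2.7280, -2.9254)
|BD| = 4.3891
circle(B,8.00) ∩ circle(D,5.00): a=6.6374, h=4.4660
  candidates: C₊=(4.6994,4.8279) cross=19.602; C₋=(10.6528,-1.8308) cross=-19.602
  mode + wants cross > 0 → take C=(4.6994,4.8279) (cross=19.602)
ex = (C−B)/|BC| = (0.2464,0.9692); ey = (-0.9692,0.2464)
P = B + 2.38·ex + -0.85·ey = (4.1383,-0.8283)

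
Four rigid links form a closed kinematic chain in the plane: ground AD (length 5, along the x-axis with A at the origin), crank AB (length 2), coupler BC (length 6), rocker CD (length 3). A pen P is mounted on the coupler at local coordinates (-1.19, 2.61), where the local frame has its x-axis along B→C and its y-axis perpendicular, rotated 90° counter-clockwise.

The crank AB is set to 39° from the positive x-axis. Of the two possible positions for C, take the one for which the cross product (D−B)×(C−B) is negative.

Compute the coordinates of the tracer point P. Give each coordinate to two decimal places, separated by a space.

A=(0,0), D=(5.00,0)
B = A + 2.00·(cos39°, sin39°) = (1.5543, 1.2586)
|BD| = 3.6684
circle(B,6.00) ∩ circle(D,3.00): a=5.5143, h=2.3649
  candidates: C₊=(7.5452,1.5880) cross=8.675; C₋=(5.9224,-2.8547) cross=-8.675
  mode - wants cross < 0 → take C=(5.9224,-2.8547) (cross=-8.675)
ex = (C−B)/|BC| = (0.7280,-0.6856); ey = (0.6856,0.7280)
P = B + -1.19·ex + 2.61·ey = (2.4772,3.9746)

2.48 3.97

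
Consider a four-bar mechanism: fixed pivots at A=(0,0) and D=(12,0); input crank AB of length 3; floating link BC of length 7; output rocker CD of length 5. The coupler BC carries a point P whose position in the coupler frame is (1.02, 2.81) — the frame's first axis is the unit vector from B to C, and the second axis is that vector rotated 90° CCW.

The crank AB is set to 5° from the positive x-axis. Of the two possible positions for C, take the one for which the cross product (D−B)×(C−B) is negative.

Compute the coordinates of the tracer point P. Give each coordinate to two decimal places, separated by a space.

5.44 1.97

A=(0,0), D=(12.00,0)
B = A + 3.00·(cos5°, sin5°) = (2.9886, 0.2615)
|BD| = 9.0152
circle(B,7.00) ∩ circle(D,5.00): a=5.8387, h=3.8613
  candidates: C₊=(8.9368,3.9518) cross=34.811; C₋=(8.7128,-3.7676) cross=-34.811
  mode - wants cross < 0 → take C=(8.7128,-3.7676) (cross=-34.811)
ex = (C−B)/|BC| = (0.8177,-0.5756); ey = (0.5756,0.8177)
P = B + 1.02·ex + 2.81·ey = (5.4401,1.9723)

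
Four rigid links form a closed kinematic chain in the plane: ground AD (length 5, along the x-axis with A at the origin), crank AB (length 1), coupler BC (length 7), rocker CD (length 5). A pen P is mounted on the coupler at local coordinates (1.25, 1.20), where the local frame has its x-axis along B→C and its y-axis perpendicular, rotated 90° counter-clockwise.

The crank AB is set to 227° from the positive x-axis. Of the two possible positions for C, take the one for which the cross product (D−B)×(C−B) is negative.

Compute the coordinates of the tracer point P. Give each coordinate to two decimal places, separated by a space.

1.04 -0.54

A=(0,0), D=(5.00,0)
B = A + 1.00·(cos227°, sin227°) = (-0.6820, -0.7314)
|BD| = 5.7289
circle(B,7.00) ∩ circle(D,5.00): a=4.9591, h=4.9404
  candidates: C₊=(3.6058,4.8017) cross=28.303; C₋=(4.8672,-4.9982) cross=-28.303
  mode - wants cross < 0 → take C=(4.8672,-4.9982) (cross=-28.303)
ex = (C−B)/|BC| = (0.7927,-0.6096); ey = (0.6096,0.7927)
P = B + 1.25·ex + 1.20·ey = (1.0404,-0.5420)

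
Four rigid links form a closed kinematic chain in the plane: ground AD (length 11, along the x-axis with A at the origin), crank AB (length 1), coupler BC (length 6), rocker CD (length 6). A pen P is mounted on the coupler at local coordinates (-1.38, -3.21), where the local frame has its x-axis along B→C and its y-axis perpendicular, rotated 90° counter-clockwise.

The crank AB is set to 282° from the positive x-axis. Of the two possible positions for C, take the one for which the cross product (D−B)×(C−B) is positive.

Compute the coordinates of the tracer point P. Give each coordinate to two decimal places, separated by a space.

A=(0,0), D=(11.00,0)
B = A + 1.00·(cos282°, sin282°) = (0.2079, -0.9781)
|BD| = 10.8363
circle(B,6.00) ∩ circle(D,6.00): a=5.4182, h=2.5775
  candidates: C₊=(5.3713,2.0779) cross=27.931; C₋=(5.8366,-3.0561) cross=-27.931
  mode + wants cross > 0 → take C=(5.3713,2.0779) (cross=27.931)
ex = (C−B)/|BC| = (0.8606,0.5093); ey = (-0.5093,0.8606)
P = B + -1.38·ex + -3.21·ey = (0.6553,-4.4435)

0.66 -4.44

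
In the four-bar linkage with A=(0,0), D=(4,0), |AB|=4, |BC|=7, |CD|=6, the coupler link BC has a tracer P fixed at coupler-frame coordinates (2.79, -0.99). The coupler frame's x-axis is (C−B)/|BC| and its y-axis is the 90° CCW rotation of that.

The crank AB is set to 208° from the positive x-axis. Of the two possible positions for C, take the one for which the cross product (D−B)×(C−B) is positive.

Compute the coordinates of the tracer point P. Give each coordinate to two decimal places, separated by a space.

-1.33 0.11

A=(0,0), D=(4.00,0)
B = A + 4.00·(cos208°, sin208°) = (-3.5318, -1.8779)
|BD| = 7.7624
circle(B,7.00) ∩ circle(D,6.00): a=4.7186, h=5.1706
  candidates: C₊=(-0.2043,4.2807) cross=40.136; C₋=(2.2975,-5.7534) cross=-40.136
  mode + wants cross > 0 → take C=(-0.2043,4.2807) (cross=40.136)
ex = (C−B)/|BC| = (0.4754,0.8798); ey = (-0.8798,0.4754)
P = B + 2.79·ex + -0.99·ey = (-1.3345,0.1061)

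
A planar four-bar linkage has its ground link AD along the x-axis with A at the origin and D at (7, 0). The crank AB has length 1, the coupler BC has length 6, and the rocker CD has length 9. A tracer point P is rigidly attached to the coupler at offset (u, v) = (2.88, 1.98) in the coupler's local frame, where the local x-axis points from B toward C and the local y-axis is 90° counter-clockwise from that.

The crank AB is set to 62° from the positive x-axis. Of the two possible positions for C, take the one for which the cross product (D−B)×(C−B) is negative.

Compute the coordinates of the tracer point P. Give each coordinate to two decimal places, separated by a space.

A=(0,0), D=(7.00,0)
B = A + 1.00·(cos62°, sin62°) = (0.4695, 0.8829)
|BD| = 6.5899
circle(B,6.00) ∩ circle(D,9.00): a=-0.1193, h=5.9988
  candidates: C₊=(1.1550,6.8437) cross=39.532; C₋=(-0.4525,-5.0458) cross=-39.532
  mode - wants cross < 0 → take C=(-0.4525,-5.0458) (cross=-39.532)
ex = (C−B)/|BC| = (-0.1537,-0.9881); ey = (0.9881,-0.1537)
P = B + 2.88·ex + 1.98·ey = (1.9834,-2.2671)

1.98 -2.27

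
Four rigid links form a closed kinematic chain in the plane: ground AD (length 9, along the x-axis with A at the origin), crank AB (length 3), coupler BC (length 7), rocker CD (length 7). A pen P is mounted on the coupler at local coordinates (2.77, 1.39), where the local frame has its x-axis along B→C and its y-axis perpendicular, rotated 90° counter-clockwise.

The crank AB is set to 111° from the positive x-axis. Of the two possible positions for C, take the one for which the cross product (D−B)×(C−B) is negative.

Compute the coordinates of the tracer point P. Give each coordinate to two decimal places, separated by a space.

1.59 1.22

A=(0,0), D=(9.00,0)
B = A + 3.00·(cos111°, sin111°) = (-1.0751, 2.8007)
|BD| = 10.4571
circle(B,7.00) ∩ circle(D,7.00): a=5.2286, h=4.6542
  candidates: C₊=(5.2090,5.8846) cross=48.670; C₋=(2.7159,-3.0838) cross=-48.670
  mode - wants cross < 0 → take C=(2.7159,-3.0838) (cross=-48.670)
ex = (C−B)/|BC| = (0.5416,-0.8407); ey = (0.8407,0.5416)
P = B + 2.77·ex + 1.39·ey = (1.5936,1.2249)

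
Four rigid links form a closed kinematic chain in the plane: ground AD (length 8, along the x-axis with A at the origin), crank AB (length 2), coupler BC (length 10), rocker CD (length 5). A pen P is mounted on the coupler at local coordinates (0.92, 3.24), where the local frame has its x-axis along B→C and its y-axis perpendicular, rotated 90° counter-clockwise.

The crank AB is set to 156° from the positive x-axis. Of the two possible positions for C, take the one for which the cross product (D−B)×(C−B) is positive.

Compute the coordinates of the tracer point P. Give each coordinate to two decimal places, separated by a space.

A=(0,0), D=(8.00,0)
B = A + 2.00·(cos156°, sin156°) = (-1.8271, 0.8135)
|BD| = 9.8607
circle(B,10.00) ∩ circle(D,5.00): a=8.7333, h=4.8712
  candidates: C₊=(7.2783,4.9476) cross=48.034; C₋=(6.4746,-4.7616) cross=-48.034
  mode + wants cross > 0 → take C=(7.2783,4.9476) (cross=48.034)
ex = (C−B)/|BC| = (0.9105,0.4134); ey = (-0.4134,0.9105)
P = B + 0.92·ex + 3.24·ey = (-2.3289,4.1440)

-2.33 4.14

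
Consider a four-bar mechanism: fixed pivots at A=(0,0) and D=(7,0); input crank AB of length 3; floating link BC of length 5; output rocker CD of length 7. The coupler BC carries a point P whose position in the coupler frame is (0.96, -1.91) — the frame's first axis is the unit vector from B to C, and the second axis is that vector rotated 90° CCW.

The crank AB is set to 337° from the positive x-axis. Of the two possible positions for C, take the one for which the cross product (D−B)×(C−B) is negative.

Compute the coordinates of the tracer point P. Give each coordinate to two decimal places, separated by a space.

A=(0,0), D=(7.00,0)
B = A + 3.00·(cos337°, sin337°) = (2.7615, -1.1722)
|BD| = 4.3976
circle(B,5.00) ∩ circle(D,7.00): a=-0.5300, h=4.9718
  candidates: C₊=(0.9255,3.4785) cross=21.864; C₋=(3.5760,-6.1054) cross=-21.864
  mode - wants cross < 0 → take C=(3.5760,-6.1054) (cross=-21.864)
ex = (C−B)/|BC| = (0.1629,-0.9866); ey = (0.9866,0.1629)
P = B + 0.96·ex + -1.91·ey = (1.0334,-2.4305)

1.03 -2.43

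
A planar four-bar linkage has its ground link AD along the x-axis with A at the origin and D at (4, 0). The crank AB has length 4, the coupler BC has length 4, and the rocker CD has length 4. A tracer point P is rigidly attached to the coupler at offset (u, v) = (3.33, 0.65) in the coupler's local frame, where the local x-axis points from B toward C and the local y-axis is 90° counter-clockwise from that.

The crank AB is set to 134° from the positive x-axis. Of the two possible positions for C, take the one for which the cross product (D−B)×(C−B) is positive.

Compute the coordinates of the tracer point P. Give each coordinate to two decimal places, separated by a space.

0.55 3.53

A=(0,0), D=(4.00,0)
B = A + 4.00·(cos134°, sin134°) = (-2.7786, 2.8774)
|BD| = 7.3640
circle(B,4.00) ∩ circle(D,4.00): a=3.6820, h=1.5629
  candidates: C₊=(1.2214,2.8774) cross=11.509; C₋=(-0.0000,-0.0000) cross=-11.509
  mode + wants cross > 0 → take C=(1.2214,2.8774) (cross=11.509)
ex = (C−B)/|BC| = (1.0000,0.0000); ey = (-0.0000,1.0000)
P = B + 3.33·ex + 0.65·ey = (0.5514,3.5274)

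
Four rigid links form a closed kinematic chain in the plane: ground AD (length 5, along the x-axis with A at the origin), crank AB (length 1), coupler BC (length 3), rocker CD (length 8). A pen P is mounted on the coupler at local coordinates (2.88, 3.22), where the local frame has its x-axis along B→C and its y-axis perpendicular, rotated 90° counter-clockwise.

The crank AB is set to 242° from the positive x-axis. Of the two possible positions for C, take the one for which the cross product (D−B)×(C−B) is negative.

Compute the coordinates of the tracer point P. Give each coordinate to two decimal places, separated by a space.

A=(0,0), D=(5.00,0)
B = A + 1.00·(cos242°, sin242°) = (-0.4695, -0.8829)
|BD| = 5.5403
circle(B,3.00) ∩ circle(D,8.00): a=-2.1935, h=2.0466
  candidates: C₊=(-2.9611,0.7879) cross=11.339; C₋=(-2.3088,-3.2530) cross=-11.339
  mode - wants cross < 0 → take C=(-2.3088,-3.2530) (cross=-11.339)
ex = (C−B)/|BC| = (-0.6131,-0.7900); ey = (0.7900,-0.6131)
P = B + 2.88·ex + 3.22·ey = (0.3086,-5.1323)

0.31 -5.13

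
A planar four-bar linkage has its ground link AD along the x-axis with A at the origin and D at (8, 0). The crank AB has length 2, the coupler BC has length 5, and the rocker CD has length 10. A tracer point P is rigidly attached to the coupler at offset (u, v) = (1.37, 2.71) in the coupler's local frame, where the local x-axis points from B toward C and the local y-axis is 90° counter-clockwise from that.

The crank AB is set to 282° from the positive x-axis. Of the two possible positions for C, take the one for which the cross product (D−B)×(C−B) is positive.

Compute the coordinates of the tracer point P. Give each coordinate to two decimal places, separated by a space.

-2.62 -1.83

A=(0,0), D=(8.00,0)
B = A + 2.00·(cos282°, sin282°) = (0.4158, -1.9563)
|BD| = 7.8324
circle(B,5.00) ∩ circle(D,10.00): a=-0.8716, h=4.9234
  candidates: C₊=(-1.6579,2.5934) cross=38.563; C₋=(0.8016,-6.9414) cross=-38.563
  mode + wants cross > 0 → take C=(-1.6579,2.5934) (cross=38.563)
ex = (C−B)/|BC| = (-0.4147,0.9099); ey = (-0.9099,-0.4147)
P = B + 1.37·ex + 2.71·ey = (-2.6183,-1.8336)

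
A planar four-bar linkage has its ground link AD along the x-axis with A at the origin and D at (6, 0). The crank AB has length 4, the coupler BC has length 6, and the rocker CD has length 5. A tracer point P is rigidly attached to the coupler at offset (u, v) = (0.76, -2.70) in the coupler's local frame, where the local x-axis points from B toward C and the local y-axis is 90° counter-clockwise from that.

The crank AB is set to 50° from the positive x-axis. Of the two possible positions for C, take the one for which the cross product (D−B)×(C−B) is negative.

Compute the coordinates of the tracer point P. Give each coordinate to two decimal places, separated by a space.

-0.19 2.60

A=(0,0), D=(6.00,0)
B = A + 4.00·(cos50°, sin50°) = (2.5712, 3.0642)
|BD| = 4.5985
circle(B,6.00) ∩ circle(D,5.00): a=3.4953, h=4.8768
  candidates: C₊=(8.4270,4.3715) cross=22.426; C₋=(1.9278,-2.9012) cross=-22.426
  mode - wants cross < 0 → take C=(1.9278,-2.9012) (cross=-22.426)
ex = (C−B)/|BC| = (-0.1072,-0.9942); ey = (0.9942,-0.1072)
P = B + 0.76·ex + -2.70·ey = (-0.1948,2.5981)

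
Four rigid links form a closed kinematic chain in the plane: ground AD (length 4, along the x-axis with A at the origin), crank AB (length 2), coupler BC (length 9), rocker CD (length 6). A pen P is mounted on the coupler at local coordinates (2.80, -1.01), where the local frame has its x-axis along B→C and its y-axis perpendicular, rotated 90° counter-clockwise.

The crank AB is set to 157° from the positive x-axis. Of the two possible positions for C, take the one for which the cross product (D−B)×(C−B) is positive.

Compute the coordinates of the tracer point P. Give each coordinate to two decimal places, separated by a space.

A=(0,0), D=(4.00,0)
B = A + 2.00·(cos157°, sin157°) = (-1.8410, 0.7815)
|BD| = 5.8931
circle(B,9.00) ∩ circle(D,6.00): a=6.7646, h=5.9364
  candidates: C₊=(5.6510,5.7684) cross=34.983; C₋=(4.0766,-5.9995) cross=-34.983
  mode + wants cross > 0 → take C=(5.6510,5.7684) (cross=34.983)
ex = (C−B)/|BC| = (0.8324,0.5541); ey = (-0.5541,0.8324)
P = B + 2.80·ex + -1.01·ey = (1.0495,1.4922)

1.05 1.49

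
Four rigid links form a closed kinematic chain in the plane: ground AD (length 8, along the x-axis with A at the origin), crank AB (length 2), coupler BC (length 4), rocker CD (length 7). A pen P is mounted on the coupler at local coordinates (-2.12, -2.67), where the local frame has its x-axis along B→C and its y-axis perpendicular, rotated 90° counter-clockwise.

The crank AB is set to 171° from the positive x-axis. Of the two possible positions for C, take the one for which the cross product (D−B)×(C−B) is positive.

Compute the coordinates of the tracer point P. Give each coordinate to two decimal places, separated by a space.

-2.38 -3.07

A=(0,0), D=(8.00,0)
B = A + 2.00·(cos171°, sin171°) = (-1.9754, 0.3129)
|BD| = 9.9803
circle(B,4.00) ∩ circle(D,7.00): a=3.3369, h=2.2057
  candidates: C₊=(1.4290,2.4129) cross=22.014; C₋=(1.2907,-1.9964) cross=-22.014
  mode + wants cross > 0 → take C=(1.4290,2.4129) (cross=22.014)
ex = (C−B)/|BC| = (0.8511,0.5250); ey = (-0.5250,0.8511)
P = B + -2.12·ex + -2.67·ey = (-2.3779,-3.0726)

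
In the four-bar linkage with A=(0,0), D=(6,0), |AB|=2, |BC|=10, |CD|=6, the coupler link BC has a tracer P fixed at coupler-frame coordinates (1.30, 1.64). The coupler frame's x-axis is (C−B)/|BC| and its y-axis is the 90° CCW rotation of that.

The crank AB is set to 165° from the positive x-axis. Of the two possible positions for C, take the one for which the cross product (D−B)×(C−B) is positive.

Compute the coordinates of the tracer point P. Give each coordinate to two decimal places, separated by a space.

A=(0,0), D=(6.00,0)
B = A + 2.00·(cos165°, sin165°) = (-1.9319, 0.5176)
|BD| = 7.9487
circle(B,10.00) ∩ circle(D,6.00): a=8.0002, h=5.9998
  candidates: C₊=(6.4421,5.9837) cross=47.691; C₋=(5.6606,-5.9904) cross=-47.691
  mode + wants cross > 0 → take C=(6.4421,5.9837) (cross=47.691)
ex = (C−B)/|BC| = (0.8374,0.5466); ey = (-0.5466,0.8374)
P = B + 1.30·ex + 1.64·ey = (-1.7397,2.6015)

-1.74 2.60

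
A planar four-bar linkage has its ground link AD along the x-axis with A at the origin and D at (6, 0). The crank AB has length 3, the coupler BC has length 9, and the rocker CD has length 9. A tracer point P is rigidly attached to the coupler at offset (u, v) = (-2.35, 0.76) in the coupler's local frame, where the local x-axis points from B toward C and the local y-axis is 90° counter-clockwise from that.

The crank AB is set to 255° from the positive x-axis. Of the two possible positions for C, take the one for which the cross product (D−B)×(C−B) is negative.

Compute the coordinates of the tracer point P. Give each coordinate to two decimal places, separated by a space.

-1.99 -0.75

A=(0,0), D=(6.00,0)
B = A + 3.00·(cos255°, sin255°) = (-0.7765, -2.8978)
|BD| = 7.3700
circle(B,9.00) ∩ circle(D,9.00): a=3.6850, h=8.2110
  candidates: C₊=(-0.6167,6.1008) cross=60.515; C₋=(5.8402,-8.9986) cross=-60.515
  mode - wants cross < 0 → take C=(5.8402,-8.9986) (cross=-60.515)
ex = (C−B)/|BC| = (0.7352,-0.6779); ey = (0.6779,0.7352)
P = B + -2.35·ex + 0.76·ey = (-1.9890,-0.7460)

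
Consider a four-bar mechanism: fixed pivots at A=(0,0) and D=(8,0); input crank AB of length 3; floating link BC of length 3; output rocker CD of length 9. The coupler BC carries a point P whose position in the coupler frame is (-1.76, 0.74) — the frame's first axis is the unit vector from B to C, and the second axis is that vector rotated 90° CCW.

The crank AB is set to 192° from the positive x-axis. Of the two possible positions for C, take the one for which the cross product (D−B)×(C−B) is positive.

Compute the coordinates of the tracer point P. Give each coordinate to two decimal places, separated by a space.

-4.68 -1.39

A=(0,0), D=(8.00,0)
B = A + 3.00·(cos192°, sin192°) = (-2.9344, -0.6237)
|BD| = 10.9522
circle(B,3.00) ∩ circle(D,9.00): a=2.1891, h=2.0513
  candidates: C₊=(-0.8657,1.5489) cross=22.466; C₋=(-0.6321,-2.5470) cross=-22.466
  mode + wants cross > 0 → take C=(-0.8657,1.5489) (cross=22.466)
ex = (C−B)/|BC| = (0.6896,0.7242); ey = (-0.7242,0.6896)
P = B + -1.76·ex + 0.74·ey = (-4.6840,-1.3881)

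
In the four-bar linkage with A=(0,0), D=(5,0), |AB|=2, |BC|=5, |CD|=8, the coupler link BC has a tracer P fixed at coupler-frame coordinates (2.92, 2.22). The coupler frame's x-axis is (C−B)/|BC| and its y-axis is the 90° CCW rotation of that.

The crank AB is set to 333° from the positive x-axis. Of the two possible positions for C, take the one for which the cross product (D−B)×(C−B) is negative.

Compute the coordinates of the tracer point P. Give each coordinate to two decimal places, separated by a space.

1.57 -4.57

A=(0,0), D=(5.00,0)
B = A + 2.00·(cos333°, sin333°) = (1.7820, -0.9080)
|BD| = 3.3436
circle(B,5.00) ∩ circle(D,8.00): a=-4.1602, h=2.7736
  candidates: C₊=(-2.9750,0.6317) cross=9.274; C₋=(-1.4686,-4.7071) cross=-9.274
  mode - wants cross < 0 → take C=(-1.4686,-4.7071) (cross=-9.274)
ex = (C−B)/|BC| = (-0.6501,-0.7598); ey = (0.7598,-0.6501)
P = B + 2.92·ex + 2.22·ey = (1.5704,-4.5700)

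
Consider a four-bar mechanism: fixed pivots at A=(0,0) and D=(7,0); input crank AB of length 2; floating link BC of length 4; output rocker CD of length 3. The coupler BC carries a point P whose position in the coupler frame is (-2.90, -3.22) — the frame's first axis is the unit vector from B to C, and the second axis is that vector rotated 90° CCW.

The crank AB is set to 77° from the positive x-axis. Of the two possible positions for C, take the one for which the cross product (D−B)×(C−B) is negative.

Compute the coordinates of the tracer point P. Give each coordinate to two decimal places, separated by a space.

A=(0,0), D=(7.00,0)
B = A + 2.00·(cos77°, sin77°) = (0.4499, 1.9487)
|BD| = 6.8338
circle(B,4.00) ∩ circle(D,3.00): a=3.9291, h=0.7499
  candidates: C₊=(4.4297,1.5471) cross=5.125; C₋=(4.0020,0.1096) cross=-5.125
  mode - wants cross < 0 → take C=(4.0020,0.1096) (cross=-5.125)
ex = (C−B)/|BC| = (0.8880,-0.4598); ey = (0.4598,0.8880)
P = B + -2.90·ex + -3.22·ey = (-3.6059,0.4227)

-3.61 0.42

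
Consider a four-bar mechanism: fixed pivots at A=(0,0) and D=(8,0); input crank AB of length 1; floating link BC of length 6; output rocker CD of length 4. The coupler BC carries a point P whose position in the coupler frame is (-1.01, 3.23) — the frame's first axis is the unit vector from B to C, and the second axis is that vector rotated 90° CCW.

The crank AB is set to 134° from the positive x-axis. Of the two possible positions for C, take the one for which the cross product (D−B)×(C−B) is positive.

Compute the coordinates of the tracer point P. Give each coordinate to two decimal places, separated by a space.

A=(0,0), D=(8.00,0)
B = A + 1.00·(cos134°, sin134°) = (-0.6947, 0.7193)
|BD| = 8.7244
circle(B,6.00) ∩ circle(D,4.00): a=5.5084, h=2.3786
  candidates: C₊=(4.9911,2.6356) cross=20.751; C₋=(4.5989,-2.1053) cross=-20.751
  mode + wants cross > 0 → take C=(4.9911,2.6356) (cross=20.751)
ex = (C−B)/|BC| = (0.9476,0.3194); ey = (-0.3194,0.9476)
P = B + -1.01·ex + 3.23·ey = (-2.6834,3.4576)

-2.68 3.46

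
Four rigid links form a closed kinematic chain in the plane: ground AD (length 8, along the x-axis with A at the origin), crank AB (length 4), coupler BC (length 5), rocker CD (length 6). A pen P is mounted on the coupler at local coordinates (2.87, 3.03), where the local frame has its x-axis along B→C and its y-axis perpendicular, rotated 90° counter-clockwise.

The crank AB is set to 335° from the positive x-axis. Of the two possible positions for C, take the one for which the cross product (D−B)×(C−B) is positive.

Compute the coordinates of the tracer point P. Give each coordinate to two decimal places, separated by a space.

0.24 0.76

A=(0,0), D=(8.00,0)
B = A + 4.00·(cos335°, sin335°) = (3.6252, -1.6905)
|BD| = 4.6900
circle(B,5.00) ∩ circle(D,6.00): a=1.1723, h=4.8606
  candidates: C₊=(2.9668,3.2660) cross=22.796; C₋=(6.4707,-5.8018) cross=-22.796
  mode + wants cross > 0 → take C=(2.9668,3.2660) (cross=22.796)
ex = (C−B)/|BC| = (-0.1317,0.9913); ey = (-0.9913,-0.1317)
P = B + 2.87·ex + 3.03·ey = (0.2437,0.7555)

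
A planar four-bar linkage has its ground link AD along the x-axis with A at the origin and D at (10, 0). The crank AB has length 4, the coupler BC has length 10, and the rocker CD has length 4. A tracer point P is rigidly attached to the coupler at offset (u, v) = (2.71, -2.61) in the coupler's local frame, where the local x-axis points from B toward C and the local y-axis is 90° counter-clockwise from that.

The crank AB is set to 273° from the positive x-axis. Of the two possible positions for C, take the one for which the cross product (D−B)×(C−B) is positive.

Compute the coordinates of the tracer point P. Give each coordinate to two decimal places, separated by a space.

3.97 -3.96

A=(0,0), D=(10.00,0)
B = A + 4.00·(cos273°, sin273°) = (0.2093, -3.9945)
|BD| = 10.5742
circle(B,10.00) ∩ circle(D,4.00): a=9.2590, h=3.7776
  candidates: C₊=(7.3553,3.0009) cross=39.945; C₋=(10.2093,-3.9945) cross=-39.945
  mode + wants cross > 0 → take C=(7.3553,3.0009) (cross=39.945)
ex = (C−B)/|BC| = (0.7146,0.6995); ey = (-0.6995,0.7146)
P = B + 2.71·ex + -2.61·ey = (3.9717,-3.9638)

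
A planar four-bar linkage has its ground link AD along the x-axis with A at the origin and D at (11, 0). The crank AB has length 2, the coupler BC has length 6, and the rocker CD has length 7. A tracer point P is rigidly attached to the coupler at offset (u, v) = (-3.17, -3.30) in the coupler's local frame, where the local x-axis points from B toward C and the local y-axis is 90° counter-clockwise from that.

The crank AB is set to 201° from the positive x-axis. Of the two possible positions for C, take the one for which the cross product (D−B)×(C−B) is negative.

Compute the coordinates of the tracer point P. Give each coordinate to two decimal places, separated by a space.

A=(0,0), D=(11.00,0)
B = A + 2.00·(cos201°, sin201°) = (-1.8672, -0.7167)
|BD| = 12.8871
circle(B,6.00) ∩ circle(D,7.00): a=5.9392, h=0.8522
  candidates: C₊=(4.0154,0.4644) cross=10.982; C₋=(4.1102,-1.2373) cross=-10.982
  mode - wants cross < 0 → take C=(4.1102,-1.2373) (cross=-10.982)
ex = (C−B)/|BC| = (0.9962,-0.0868); ey = (0.0868,0.9962)
P = B + -3.17·ex + -3.30·ey = (-5.3115,-3.7293)

-5.31 -3.73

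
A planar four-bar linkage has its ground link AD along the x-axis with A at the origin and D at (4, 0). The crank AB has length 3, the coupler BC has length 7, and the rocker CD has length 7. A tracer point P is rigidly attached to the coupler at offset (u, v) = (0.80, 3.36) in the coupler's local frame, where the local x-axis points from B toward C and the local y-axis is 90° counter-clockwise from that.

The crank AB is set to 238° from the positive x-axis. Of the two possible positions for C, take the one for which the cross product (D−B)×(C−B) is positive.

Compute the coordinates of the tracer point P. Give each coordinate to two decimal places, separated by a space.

-4.93 -1.65

A=(0,0), D=(4.00,0)
B = A + 3.00·(cos238°, sin238°) = (-1.5898, -2.5441)
|BD| = 6.1415
circle(B,7.00) ∩ circle(D,7.00): a=3.0708, h=6.2905
  candidates: C₊=(-1.4007,4.4533) cross=38.633; C₋=(3.8110,-6.9974) cross=-38.633
  mode + wants cross > 0 → take C=(-1.4007,4.4533) (cross=38.633)
ex = (C−B)/|BC| = (0.0270,0.9996); ey = (-0.9996,0.0270)
P = B + 0.80·ex + 3.36·ey = (-4.9269,-1.6537)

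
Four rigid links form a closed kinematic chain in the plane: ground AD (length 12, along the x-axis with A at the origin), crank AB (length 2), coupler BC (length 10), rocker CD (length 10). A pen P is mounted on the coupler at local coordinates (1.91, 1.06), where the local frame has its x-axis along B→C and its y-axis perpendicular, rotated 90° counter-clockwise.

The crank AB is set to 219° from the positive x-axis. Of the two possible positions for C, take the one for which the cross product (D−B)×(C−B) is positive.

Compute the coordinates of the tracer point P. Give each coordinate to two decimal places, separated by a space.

A=(0,0), D=(12.00,0)
B = A + 2.00·(cos219°, sin219°) = (-1.5543, -1.2586)
|BD| = 13.6126
circle(B,10.00) ∩ circle(D,10.00): a=6.8063, h=7.3263
  candidates: C₊=(4.5455,6.6656) cross=99.730; C₋=(5.9003,-7.9242) cross=-99.730
  mode + wants cross > 0 → take C=(4.5455,6.6656) (cross=99.730)
ex = (C−B)/|BC| = (0.6100,0.7924); ey = (-0.7924,0.6100)
P = B + 1.91·ex + 1.06·ey = (-1.2292,0.9015)

-1.23 0.90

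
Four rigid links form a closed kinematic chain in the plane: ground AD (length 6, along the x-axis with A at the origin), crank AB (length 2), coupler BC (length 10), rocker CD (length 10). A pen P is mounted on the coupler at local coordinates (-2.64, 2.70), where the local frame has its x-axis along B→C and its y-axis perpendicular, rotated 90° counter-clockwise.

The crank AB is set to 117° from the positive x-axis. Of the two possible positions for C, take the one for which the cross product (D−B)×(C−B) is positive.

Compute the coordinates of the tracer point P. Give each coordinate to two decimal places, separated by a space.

A=(0,0), D=(6.00,0)
B = A + 2.00·(cos117°, sin117°) = (-0.9080, 1.7820)
|BD| = 7.1341
circle(B,10.00) ∩ circle(D,10.00): a=3.5671, h=9.3422
  candidates: C₊=(4.8796,9.9370) cross=66.648; C₋=(0.2125,-8.1550) cross=-66.648
  mode + wants cross > 0 → take C=(4.8796,9.9370) (cross=66.648)
ex = (C−B)/|BC| = (0.5788,0.8155); ey = (-0.8155,0.5788)
P = B + -2.64·ex + 2.70·ey = (-4.6377,1.1917)

-4.64 1.19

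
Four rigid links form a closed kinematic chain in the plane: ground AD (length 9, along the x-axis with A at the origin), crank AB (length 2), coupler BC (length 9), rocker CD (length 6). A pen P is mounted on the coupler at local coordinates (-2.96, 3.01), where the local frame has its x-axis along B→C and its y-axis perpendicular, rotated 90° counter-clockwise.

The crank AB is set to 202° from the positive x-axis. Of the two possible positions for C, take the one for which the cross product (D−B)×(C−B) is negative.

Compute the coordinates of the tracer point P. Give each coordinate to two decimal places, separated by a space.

-2.95 3.33

A=(0,0), D=(9.00,0)
B = A + 2.00·(cos202°, sin202°) = (-1.8544, -0.7492)
|BD| = 10.8802
circle(B,9.00) ∩ circle(D,6.00): a=7.5081, h=4.9627
  candidates: C₊=(5.2941,4.7188) cross=53.996; C₋=(5.9776,-5.1832) cross=-53.996
  mode - wants cross < 0 → take C=(5.9776,-5.1832) (cross=-53.996)
ex = (C−B)/|BC| = (0.8702,-0.4927); ey = (0.4927,0.8702)
P = B + -2.96·ex + 3.01·ey = (-2.9473,3.3284)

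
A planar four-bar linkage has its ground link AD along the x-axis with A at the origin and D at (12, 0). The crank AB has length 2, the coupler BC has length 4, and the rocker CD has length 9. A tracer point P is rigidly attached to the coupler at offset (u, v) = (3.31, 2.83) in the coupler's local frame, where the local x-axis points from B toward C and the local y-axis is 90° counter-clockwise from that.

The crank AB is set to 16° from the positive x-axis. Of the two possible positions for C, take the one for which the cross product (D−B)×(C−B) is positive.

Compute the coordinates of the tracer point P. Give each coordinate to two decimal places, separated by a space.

A=(0,0), D=(12.00,0)
B = A + 2.00·(cos16°, sin16°) = (1.9225, 0.5513)
|BD| = 10.0925
circle(B,4.00) ∩ circle(D,9.00): a=1.8261, h=3.5589
  candidates: C₊=(3.9403,4.0051) cross=35.918; C₋=(3.5515,-3.1020) cross=-35.918
  mode + wants cross > 0 → take C=(3.9403,4.0051) (cross=35.918)
ex = (C−B)/|BC| = (0.5044,0.8634); ey = (-0.8634,0.5044)
P = B + 3.31·ex + 2.83·ey = (1.1486,4.8368)

1.15 4.84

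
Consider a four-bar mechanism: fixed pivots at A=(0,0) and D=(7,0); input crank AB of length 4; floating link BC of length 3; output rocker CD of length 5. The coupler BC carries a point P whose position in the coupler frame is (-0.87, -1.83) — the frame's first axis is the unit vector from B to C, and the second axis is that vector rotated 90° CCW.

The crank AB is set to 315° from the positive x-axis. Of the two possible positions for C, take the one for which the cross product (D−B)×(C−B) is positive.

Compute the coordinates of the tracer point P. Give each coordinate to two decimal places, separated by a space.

4.83 -3.16

A=(0,0), D=(7.00,0)
B = A + 4.00·(cos315°, sin315°) = (2.8284, -2.8284)
|BD| = 5.0400
circle(B,3.00) ∩ circle(D,5.00): a=0.9327, h=2.8513
  candidates: C₊=(2.0003,0.0550) cross=14.371; C₋=(5.2006,-4.6650) cross=-14.371
  mode + wants cross > 0 → take C=(2.0003,0.0550) (cross=14.371)
ex = (C−B)/|BC| = (-0.2760,0.9611); ey = (-0.9611,-0.2760)
P = B + -0.87·ex + -1.83·ey = (4.8275,-3.1595)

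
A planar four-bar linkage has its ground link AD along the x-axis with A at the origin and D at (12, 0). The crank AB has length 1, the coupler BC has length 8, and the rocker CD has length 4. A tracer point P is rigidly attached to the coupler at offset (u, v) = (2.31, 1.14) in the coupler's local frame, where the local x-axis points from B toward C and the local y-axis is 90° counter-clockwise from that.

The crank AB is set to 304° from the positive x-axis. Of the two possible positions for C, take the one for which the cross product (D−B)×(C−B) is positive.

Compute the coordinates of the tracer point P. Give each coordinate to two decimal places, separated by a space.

2.46 0.91

A=(0,0), D=(12.00,0)
B = A + 1.00·(cos304°, sin304°) = (0.5592, -0.8290)
|BD| = 11.4708
circle(B,8.00) ∩ circle(D,4.00): a=7.8277, h=1.6515
  candidates: C₊=(8.2470,1.3839) cross=18.944; C₋=(8.4858,-1.9105) cross=-18.944
  mode + wants cross > 0 → take C=(8.2470,1.3839) (cross=18.944)
ex = (C−B)/|BC| = (0.9610,0.2766); ey = (-0.2766,0.9610)
P = B + 2.31·ex + 1.14·ey = (2.4637,0.9055)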